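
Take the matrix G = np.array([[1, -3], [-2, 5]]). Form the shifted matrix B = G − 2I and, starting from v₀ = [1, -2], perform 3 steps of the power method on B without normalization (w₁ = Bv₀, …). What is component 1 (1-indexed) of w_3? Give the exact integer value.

B = G − 2I has rows (-1, -3); (-2, 3)
w1 = Bv₀ = ((-1)·1 + (-3)·(-2); (-2)·1 + 3·(-2)) = (5, -8)
w2 = Bw1 = ((-1)·5 + (-3)·(-8); (-2)·5 + 3·(-8)) = (19, -34)
w3 = Bw2 = (83, -140)
Requested component of w3: 83

83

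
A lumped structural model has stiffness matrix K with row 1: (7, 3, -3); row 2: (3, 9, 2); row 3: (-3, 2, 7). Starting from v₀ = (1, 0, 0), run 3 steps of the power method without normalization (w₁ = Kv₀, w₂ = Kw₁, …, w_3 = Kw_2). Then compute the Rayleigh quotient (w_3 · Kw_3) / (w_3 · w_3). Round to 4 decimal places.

10.8998

w1 = Kv₀ = (7, 3, -3)
w2 = Kw1 = (67, 42, -36)
w3 = Kw2 = (703, 507, -369)
Kw3 = (7549, 5934, -3678)
w3·Kw3 = 703·7549 + 507·5934 + (-369)·(-3678) = 9672667; w3·w3 = 703·703 + 507·507 + (-369)·(-369) = 887419
λ ≈ 9672667/887419 = 10.8998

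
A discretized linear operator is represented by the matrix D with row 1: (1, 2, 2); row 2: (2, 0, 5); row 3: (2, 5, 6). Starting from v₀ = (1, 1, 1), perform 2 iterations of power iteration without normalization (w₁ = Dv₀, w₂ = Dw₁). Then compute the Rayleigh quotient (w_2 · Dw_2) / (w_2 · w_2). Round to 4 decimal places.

9.6883

w1 = Dv₀ = (5, 7, 13)
w2 = Dw1 = (45, 75, 123)
Dw2 = (441, 705, 1203)
w2·Dw2 = 45·441 + 75·705 + 123·1203 = 220689; w2·w2 = 45·45 + 75·75 + 123·123 = 22779
λ ≈ 220689/22779 = 9.6883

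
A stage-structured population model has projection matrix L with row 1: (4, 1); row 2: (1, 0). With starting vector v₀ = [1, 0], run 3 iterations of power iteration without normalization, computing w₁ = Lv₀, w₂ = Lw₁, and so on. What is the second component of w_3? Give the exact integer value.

w1 = Lv₀ = (4·1 + 1·0; 1·1 + 0·0) = (4, 1)
w2 = Lw1 = (4·4 + 1·1; 1·4 + 0·1) = (17, 4)
w3 = Lw2 = (72, 17)
The requested component of w3 is 17.

17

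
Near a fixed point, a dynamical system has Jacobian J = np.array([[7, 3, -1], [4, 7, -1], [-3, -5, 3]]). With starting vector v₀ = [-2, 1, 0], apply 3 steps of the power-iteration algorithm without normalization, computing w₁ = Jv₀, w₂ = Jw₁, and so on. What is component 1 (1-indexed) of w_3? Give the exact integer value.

-764

w1 = Jv₀ = (7·(-2) + 3·1 + (-1)·0; 4·(-2) + 7·1 + (-1)·0; (-3)·(-2) + (-5)·1 + 3·0) = (-11, -1, 1)
w2 = Jw1 = (7·(-11) + 3·(-1) + (-1)·1; 4·(-11) + 7·(-1) + (-1)·1; (-3)·(-11) + (-5)·(-1) + 3·1) = (-81, -52, 41)
w3 = Jw2 = (-764, -729, 626)
The requested component of w3 is -764.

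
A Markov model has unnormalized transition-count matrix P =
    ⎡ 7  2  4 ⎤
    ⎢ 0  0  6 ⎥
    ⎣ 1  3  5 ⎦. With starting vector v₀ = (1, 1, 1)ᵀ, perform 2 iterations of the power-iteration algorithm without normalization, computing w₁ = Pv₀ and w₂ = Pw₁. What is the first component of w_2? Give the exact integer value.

w1 = Pv₀ = (13, 6, 9)
w2 = Pw1 = (139, 54, 76)
The requested component of w2 is 139.

139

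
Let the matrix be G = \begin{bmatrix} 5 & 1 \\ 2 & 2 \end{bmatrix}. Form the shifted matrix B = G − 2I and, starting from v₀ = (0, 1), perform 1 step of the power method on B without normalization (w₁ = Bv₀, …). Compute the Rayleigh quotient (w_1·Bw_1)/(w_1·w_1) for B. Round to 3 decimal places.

B = G − 2I has rows (3, 1); (2, 0)
w1 = Bv₀ = (1, 0)
Bw1 = (3, 2)
w1·Bw1 = 3; w1·w1 = 1; μ ≈ 3/1 = 3.000

μ ≈ 3.000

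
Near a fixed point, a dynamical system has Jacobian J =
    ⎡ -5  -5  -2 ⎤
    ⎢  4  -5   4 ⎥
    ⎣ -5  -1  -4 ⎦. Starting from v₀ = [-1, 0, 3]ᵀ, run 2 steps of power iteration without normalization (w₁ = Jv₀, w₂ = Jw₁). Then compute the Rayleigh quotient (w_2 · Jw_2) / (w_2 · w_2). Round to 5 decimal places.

w1 = Jv₀ = ((-5)·(-1) + (-5)·0 + (-2)·3; 4·(-1) + (-5)·0 + 4·3; (-5)·(-1) + (-1)·0 + (-4)·3) = (-1, 8, -7)
w2 = Jw1 = ((-5)·(-1) + (-5)·8 + (-2)·(-7); 4·(-1) + (-5)·8 + 4·(-7); (-5)·(-1) + (-1)·8 + (-4)·(-7)) = (-21, -72, 25)
Jw2 = (415, 376, 77)
w2·Jw2 = (-21)·415 + (-72)·376 + 25·77 = -33862; w2·w2 = (-21)·(-21) + (-72)·(-72) + 25·25 = 6250
λ ≈ -33862/6250 = -5.41792

-5.41792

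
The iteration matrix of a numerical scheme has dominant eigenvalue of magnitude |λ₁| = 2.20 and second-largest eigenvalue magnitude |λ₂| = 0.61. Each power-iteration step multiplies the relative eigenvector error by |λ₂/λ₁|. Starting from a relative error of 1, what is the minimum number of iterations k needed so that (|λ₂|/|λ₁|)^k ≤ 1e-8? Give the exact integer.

|λ₂/λ₁| = 0.61/2.20 = 0.27727
Need k ≥ ln(1e-8) / ln(0.27727) = -18.4207 / -1.2828 ≈ 14.360
Smallest integer k satisfying the bound: 15

15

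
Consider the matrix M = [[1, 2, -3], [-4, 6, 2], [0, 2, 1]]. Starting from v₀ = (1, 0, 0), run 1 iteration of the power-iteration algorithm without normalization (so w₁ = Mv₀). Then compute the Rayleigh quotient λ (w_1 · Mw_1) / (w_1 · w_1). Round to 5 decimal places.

w1 = Mv₀ = (1·1 + 2·0 + (-3)·0; (-4)·1 + 6·0 + 2·0; 0·1 + 2·0 + 1·0) = (1, -4, 0)
Mw1 = (-7, -28, -8)
w1·Mw1 = 1·(-7) + (-4)·(-28) + 0·(-8) = 105; w1·w1 = 1·1 + (-4)·(-4) + 0·0 = 17
λ ≈ 105/17 = 6.17647

6.17647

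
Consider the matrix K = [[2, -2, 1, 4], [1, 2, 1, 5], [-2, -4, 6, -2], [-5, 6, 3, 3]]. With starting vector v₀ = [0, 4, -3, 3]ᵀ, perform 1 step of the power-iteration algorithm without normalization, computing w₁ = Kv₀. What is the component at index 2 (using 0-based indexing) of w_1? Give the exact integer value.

-40

w1 = Kv₀ = (1, 20, -40, 24)
The requested component of w1 is -40.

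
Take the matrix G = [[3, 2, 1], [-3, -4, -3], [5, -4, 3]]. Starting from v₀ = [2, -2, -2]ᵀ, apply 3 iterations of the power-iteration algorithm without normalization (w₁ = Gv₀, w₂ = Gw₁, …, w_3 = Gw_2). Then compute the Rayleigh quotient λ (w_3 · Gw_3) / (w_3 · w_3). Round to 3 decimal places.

-1.003

w1 = Gv₀ = (3·2 + 2·(-2) + 1·(-2); (-3)·2 + (-4)·(-2) + (-3)·(-2); 5·2 + (-4)·(-2) + 3·(-2)) = (0, 8, 12)
w2 = Gw1 = (3·0 + 2·8 + 1·12; (-3)·0 + (-4)·8 + (-3)·12; 5·0 + (-4)·8 + 3·12) = (28, -68, 4)
w3 = Gw2 = (-48, 176, 424)
Gw3 = (632, -1832, 328)
w3·Gw3 = (-48)·632 + 176·(-1832) + 424·328 = -213696; w3·w3 = (-48)·(-48) + 176·176 + 424·424 = 213056
λ ≈ -213696/213056 = -1.003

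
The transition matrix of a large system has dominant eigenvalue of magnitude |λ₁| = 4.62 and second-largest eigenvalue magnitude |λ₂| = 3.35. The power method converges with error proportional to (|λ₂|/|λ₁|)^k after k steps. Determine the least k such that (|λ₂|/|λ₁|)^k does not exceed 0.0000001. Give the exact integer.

|λ₂/λ₁| = 3.35/4.62 = 0.72511
Need k ≥ ln(0.0000001) / ln(0.72511) = -16.1181 / -0.3214 ≈ 50.144
Smallest integer k satisfying the bound: 51

51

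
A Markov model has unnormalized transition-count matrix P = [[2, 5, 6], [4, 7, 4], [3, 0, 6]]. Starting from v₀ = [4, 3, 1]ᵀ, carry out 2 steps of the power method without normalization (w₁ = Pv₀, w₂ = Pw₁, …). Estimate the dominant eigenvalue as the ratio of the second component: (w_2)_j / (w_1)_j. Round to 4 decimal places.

λ ≈ 11.5854

w1 = Pv₀ = (29, 41, 18)
w2 = Pw1 = (371, 475, 195)
Ratio at component: 475 / 41 = 11.5854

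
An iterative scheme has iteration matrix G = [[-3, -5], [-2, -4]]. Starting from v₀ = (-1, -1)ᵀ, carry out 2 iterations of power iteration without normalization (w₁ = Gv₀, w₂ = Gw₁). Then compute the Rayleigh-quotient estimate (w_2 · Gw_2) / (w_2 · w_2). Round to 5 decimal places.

w1 = Gv₀ = ((-3)·(-1) + (-5)·(-1); (-2)·(-1) + (-4)·(-1)) = (8, 6)
w2 = Gw1 = ((-3)·8 + (-5)·6; (-2)·8 + (-4)·6) = (-54, -40)
Gw2 = (362, 268)
w2·Gw2 = (-54)·362 + (-40)·268 = -30268; w2·w2 = (-54)·(-54) + (-40)·(-40) = 4516
λ ≈ -30268/4516 = -6.70239

-6.70239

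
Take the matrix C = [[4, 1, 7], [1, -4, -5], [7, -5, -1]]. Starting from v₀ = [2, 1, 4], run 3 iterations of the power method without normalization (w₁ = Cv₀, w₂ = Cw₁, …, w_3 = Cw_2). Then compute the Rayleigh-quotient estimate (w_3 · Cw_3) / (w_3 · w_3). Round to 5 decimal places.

2.00066

w1 = Cv₀ = (4·2 + 1·1 + 7·4; 1·2 + (-4)·1 + (-5)·4; 7·2 + (-5)·1 + (-1)·4) = (37, -22, 5)
w2 = Cw1 = (4·37 + 1·(-22) + 7·5; 1·37 + (-4)·(-22) + (-5)·5; 7·37 + (-5)·(-22) + (-1)·5) = (161, 100, 364)
w3 = Cw2 = (3292, -2059, 263)
Cw3 = (12950, 10213, 33076)
w3·Cw3 = 3292·12950 + (-2059)·10213 + 263·33076 = 30301821; w3·w3 = 3292·3292 + (-2059)·(-2059) + 263·263 = 15145914
λ ≈ 30301821/15145914 = 2.00066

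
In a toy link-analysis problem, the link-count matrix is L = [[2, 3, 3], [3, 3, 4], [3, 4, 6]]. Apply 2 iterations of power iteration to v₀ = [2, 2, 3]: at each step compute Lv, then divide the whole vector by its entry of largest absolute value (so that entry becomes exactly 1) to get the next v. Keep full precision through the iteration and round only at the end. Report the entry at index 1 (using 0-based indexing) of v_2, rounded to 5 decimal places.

Lv0 = (19.000000, 24.000000, 32.000000); divide by 32.000000 → v1 = (0.593750, 0.750000, 1.000000)
Lv1 = (6.437500, 8.031250, 10.781250); divide by 10.781250 → v2 = (0.597101, 0.744928, 1.000000)
Requested entry of v2: 257/345 = 0.74493

0.74493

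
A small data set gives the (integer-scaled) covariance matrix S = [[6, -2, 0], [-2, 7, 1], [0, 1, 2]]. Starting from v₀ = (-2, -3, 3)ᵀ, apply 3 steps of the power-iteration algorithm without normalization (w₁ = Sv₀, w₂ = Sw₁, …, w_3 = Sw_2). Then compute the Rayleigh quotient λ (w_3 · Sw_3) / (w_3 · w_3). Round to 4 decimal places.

7.9117

w1 = Sv₀ = (-6, -14, 3)
w2 = Sw1 = (-8, -83, -8)
w3 = Sw2 = (118, -573, -99)
Sw3 = (1854, -4346, -771)
w3·Sw3 = 118·1854 + (-573)·(-4346) + (-99)·(-771) = 2785359; w3·w3 = 118·118 + (-573)·(-573) + (-99)·(-99) = 352054
λ ≈ 2785359/352054 = 7.9117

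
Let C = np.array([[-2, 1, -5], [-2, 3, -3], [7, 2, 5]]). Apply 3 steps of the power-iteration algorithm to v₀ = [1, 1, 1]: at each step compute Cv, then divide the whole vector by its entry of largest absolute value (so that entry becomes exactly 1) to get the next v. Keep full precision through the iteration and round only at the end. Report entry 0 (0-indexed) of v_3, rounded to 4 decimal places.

0.0968

Cv0 = (-6.00000, -2.00000, 14.00000); divide by 14.00000 → v1 = (-0.42857, -0.14286, 1.00000)
Cv1 = (-4.28571, -2.57143, 1.71429); divide by -4.28571 → v2 = (1.00000, 0.60000, -0.40000)
Cv2 = (0.60000, 1.00000, 6.20000); divide by 6.20000 → v3 = (0.09677, 0.16129, 1.00000)
Requested entry of v3: -36/-372 = 0.0968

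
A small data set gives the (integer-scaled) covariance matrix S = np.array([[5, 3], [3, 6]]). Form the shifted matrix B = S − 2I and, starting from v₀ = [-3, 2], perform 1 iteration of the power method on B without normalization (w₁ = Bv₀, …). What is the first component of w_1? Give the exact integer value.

B = S − 2I has rows (3, 3); (3, 4)
w1 = Bv₀ = (3·(-3) + 3·2; 3·(-3) + 4·2) = (-3, -1)
Requested component of w1: -3

-3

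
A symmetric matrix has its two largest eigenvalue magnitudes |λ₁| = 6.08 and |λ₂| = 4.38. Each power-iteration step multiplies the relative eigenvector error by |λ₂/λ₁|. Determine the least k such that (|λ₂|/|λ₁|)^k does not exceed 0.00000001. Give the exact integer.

57

|λ₂/λ₁| = 4.38/6.08 = 0.72039
Need k ≥ ln(0.00000001) / ln(0.72039) = -18.4207 / -0.3280 ≈ 56.168
Smallest integer k satisfying the bound: 57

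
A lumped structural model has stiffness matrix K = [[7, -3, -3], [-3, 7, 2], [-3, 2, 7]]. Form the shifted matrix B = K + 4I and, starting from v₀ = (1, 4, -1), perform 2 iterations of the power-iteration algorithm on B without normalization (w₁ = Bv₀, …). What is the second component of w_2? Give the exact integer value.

B = K + 4I has rows (11, -3, -3); (-3, 11, 2); (-3, 2, 11)
w1 = Bv₀ = (2, 39, -6)
w2 = Bw1 = (-77, 411, 6)
Requested component of w2: 411

411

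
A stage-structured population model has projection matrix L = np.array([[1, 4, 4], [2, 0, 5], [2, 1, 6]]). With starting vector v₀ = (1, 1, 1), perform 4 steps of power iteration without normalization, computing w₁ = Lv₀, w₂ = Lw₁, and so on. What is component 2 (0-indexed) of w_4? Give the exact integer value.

5921

w1 = Lv₀ = (9, 7, 9)
w2 = Lw1 = (73, 63, 79)
w3 = Lw2 = (641, 541, 683)
w4 = Lw3 = (5537, 4697, 5921)
The requested component of w4 is 5921.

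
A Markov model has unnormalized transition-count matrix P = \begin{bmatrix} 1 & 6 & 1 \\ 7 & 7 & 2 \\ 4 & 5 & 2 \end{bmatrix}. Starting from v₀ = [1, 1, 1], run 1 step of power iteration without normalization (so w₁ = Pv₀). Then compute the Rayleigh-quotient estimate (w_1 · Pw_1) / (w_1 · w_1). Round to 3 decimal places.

λ ≈ 12.322

w1 = Pv₀ = (1·1 + 6·1 + 1·1; 7·1 + 7·1 + 2·1; 4·1 + 5·1 + 2·1) = (8, 16, 11)
Pw1 = (115, 190, 134)
w1·Pw1 = 8·115 + 16·190 + 11·134 = 5434; w1·w1 = 8·8 + 16·16 + 11·11 = 441
λ ≈ 5434/441 = 12.322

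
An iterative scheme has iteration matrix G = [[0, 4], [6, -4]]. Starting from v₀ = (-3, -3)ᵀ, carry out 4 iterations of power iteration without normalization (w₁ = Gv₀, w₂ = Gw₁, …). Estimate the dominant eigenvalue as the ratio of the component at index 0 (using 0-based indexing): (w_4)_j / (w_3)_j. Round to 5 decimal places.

w1 = Gv₀ = (0·(-3) + 4·(-3); 6·(-3) + (-4)·(-3)) = (-12, -6)
w2 = Gw1 = (0·(-12) + 4·(-6); 6·(-12) + (-4)·(-6)) = (-24, -48)
w3 = Gw2 = (-192, 48)
w4 = Gw3 = (192, -1344)
Ratio at component: 192 / -192 = -1.00000

-1.00000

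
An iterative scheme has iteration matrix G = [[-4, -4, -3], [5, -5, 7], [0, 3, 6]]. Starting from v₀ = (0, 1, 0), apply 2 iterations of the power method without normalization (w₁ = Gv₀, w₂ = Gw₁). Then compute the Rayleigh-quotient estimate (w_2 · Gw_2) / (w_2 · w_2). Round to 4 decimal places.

-3.5382

w1 = Gv₀ = ((-4)·0 + (-4)·1 + (-3)·0; 5·0 + (-5)·1 + 7·0; 0·0 + 3·1 + 6·0) = (-4, -5, 3)
w2 = Gw1 = ((-4)·(-4) + (-4)·(-5) + (-3)·3; 5·(-4) + (-5)·(-5) + 7·3; 0·(-4) + 3·(-5) + 6·3) = (27, 26, 3)
Gw2 = (-221, 26, 96)
w2·Gw2 = 27·(-221) + 26·26 + 3·96 = -5003; w2·w2 = 27·27 + 26·26 + 3·3 = 1414
λ ≈ -5003/1414 = -3.5382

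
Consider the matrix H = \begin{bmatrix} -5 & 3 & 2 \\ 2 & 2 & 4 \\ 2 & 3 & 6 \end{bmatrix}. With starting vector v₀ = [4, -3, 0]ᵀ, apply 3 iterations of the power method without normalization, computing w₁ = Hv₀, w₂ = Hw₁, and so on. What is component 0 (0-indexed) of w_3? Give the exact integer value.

-1035

w1 = Hv₀ = (-29, 2, -1)
w2 = Hw1 = (149, -58, -58)
w3 = Hw2 = (-1035, -50, -224)
The requested component of w3 is -1035.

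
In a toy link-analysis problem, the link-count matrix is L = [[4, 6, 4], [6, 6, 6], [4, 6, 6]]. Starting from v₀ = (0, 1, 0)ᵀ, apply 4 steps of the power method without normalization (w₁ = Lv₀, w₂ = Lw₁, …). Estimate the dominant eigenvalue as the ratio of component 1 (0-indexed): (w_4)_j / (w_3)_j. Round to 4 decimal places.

w1 = Lv₀ = (6, 6, 6)
w2 = Lw1 = (84, 108, 96)
w3 = Lw2 = (1368, 1728, 1560)
w4 = Lw3 = (22080, 27936, 25200)
Ratio at component: 27936 / 1728 = 16.1667

λ ≈ 16.1667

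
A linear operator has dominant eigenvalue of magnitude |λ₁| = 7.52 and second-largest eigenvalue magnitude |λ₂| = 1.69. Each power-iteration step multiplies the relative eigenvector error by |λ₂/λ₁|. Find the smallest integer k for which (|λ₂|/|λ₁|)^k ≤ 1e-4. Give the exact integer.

|λ₂/λ₁| = 1.69/7.52 = 0.22473
Need k ≥ ln(1e-4) / ln(0.22473) = -9.2103 / -1.4928 ≈ 6.170
Smallest integer k satisfying the bound: 7

7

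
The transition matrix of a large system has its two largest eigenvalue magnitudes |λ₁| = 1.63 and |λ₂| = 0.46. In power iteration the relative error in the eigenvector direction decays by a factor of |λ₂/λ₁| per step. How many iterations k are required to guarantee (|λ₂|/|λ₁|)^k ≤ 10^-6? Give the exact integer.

|λ₂/λ₁| = 0.46/1.63 = 0.28221
Need k ≥ ln(10^-6) / ln(0.28221) = -13.8155 / -1.2651 ≈ 10.920
Smallest integer k satisfying the bound: 11

11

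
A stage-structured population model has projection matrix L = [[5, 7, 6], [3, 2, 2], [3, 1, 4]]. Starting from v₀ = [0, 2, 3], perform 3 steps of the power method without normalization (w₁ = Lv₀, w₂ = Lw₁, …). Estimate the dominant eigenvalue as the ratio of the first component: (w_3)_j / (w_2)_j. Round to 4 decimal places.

w1 = Lv₀ = (5·0 + 7·2 + 6·3; 3·0 + 2·2 + 2·3; 3·0 + 1·2 + 4·3) = (32, 10, 14)
w2 = Lw1 = (5·32 + 7·10 + 6·14; 3·32 + 2·10 + 2·14; 3·32 + 1·10 + 4·14) = (314, 144, 162)
w3 = Lw2 = (3550, 1554, 1734)
Ratio at component: 3550 / 314 = 11.3057

λ ≈ 11.3057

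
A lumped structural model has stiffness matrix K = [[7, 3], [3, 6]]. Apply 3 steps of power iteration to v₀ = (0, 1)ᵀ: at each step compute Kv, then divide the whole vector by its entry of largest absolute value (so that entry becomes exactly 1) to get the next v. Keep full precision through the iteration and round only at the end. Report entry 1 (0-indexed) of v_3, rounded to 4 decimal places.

Kv0 = (3.00000, 6.00000); divide by 6.00000 → v1 = (0.50000, 1.00000)
Kv1 = (6.50000, 7.50000); divide by 7.50000 → v2 = (0.86667, 1.00000)
Kv2 = (9.06667, 8.60000); divide by 9.06667 → v3 = (1.00000, 0.94853)
Requested entry of v3: 387/408 = 0.9485

0.9485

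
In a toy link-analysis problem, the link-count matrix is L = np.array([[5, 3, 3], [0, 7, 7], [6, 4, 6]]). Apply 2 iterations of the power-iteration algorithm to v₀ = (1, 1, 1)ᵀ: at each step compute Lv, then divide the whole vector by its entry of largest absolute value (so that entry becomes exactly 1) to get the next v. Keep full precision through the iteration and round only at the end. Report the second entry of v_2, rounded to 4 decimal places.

0.9633

Lv0 = (11.00000, 14.00000, 16.00000); divide by 16.00000 → v1 = (0.68750, 0.87500, 1.00000)
Lv1 = (9.06250, 13.12500, 13.62500); divide by 13.62500 → v2 = (0.66514, 0.96330, 1.00000)
Requested entry of v2: 210/218 = 0.9633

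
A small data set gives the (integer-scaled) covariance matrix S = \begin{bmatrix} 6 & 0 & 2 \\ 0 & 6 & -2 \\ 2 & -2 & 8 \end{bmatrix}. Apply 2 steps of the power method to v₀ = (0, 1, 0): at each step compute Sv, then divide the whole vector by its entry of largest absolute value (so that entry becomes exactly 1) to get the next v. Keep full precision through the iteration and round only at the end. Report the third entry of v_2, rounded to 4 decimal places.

Sv0 = (0.00000, 6.00000, -2.00000); divide by 6.00000 → v1 = (0.00000, 1.00000, -0.33333)
Sv1 = (-0.66667, 6.66667, -4.66667); divide by 6.66667 → v2 = (-0.10000, 1.00000, -0.70000)
Requested entry of v2: -28/40 = -0.7000

-0.7000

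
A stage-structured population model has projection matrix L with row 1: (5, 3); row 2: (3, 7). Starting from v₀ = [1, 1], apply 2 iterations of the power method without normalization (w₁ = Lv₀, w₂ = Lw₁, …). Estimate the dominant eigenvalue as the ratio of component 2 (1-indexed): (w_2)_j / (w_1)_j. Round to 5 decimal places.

9.40000

w1 = Lv₀ = (5·1 + 3·1; 3·1 + 7·1) = (8, 10)
w2 = Lw1 = (5·8 + 3·10; 3·8 + 7·10) = (70, 94)
Ratio at component: 94 / 10 = 9.40000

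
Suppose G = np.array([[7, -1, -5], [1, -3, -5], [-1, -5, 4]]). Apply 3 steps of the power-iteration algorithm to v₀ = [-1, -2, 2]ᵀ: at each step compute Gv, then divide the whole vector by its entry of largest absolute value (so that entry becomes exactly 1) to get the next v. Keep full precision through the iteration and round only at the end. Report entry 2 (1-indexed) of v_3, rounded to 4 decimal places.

Gv0 = (-15.00000, -5.00000, 19.00000); divide by 19.00000 → v1 = (-0.78947, -0.26316, 1.00000)
Gv1 = (-10.26316, -5.00000, 6.10526); divide by -10.26316 → v2 = (1.00000, 0.48718, -0.59487)
Gv2 = (9.48718, 2.51282, -5.81538); divide by 9.48718 → v3 = (1.00000, 0.26486, -0.61297)
Requested entry of v3: -490/-1850 = 0.2649

0.2649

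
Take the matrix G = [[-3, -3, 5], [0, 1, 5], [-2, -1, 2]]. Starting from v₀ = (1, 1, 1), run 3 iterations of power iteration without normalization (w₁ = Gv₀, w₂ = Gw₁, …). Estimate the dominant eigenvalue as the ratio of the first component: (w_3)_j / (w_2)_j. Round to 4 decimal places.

λ ≈ -1.3500

w1 = Gv₀ = (-1, 6, -1)
w2 = Gw1 = (-20, 1, -6)
w3 = Gw2 = (27, -29, 27)
Ratio at component: 27 / -20 = -1.3500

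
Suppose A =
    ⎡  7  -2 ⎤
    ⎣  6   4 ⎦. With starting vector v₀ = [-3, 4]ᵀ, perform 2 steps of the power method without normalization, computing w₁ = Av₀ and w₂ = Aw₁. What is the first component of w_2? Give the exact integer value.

w1 = Av₀ = (7·(-3) + (-2)·4; 6·(-3) + 4·4) = (-29, -2)
w2 = Aw1 = (7·(-29) + (-2)·(-2); 6·(-29) + 4·(-2)) = (-199, -182)
The requested component of w2 is -199.

-199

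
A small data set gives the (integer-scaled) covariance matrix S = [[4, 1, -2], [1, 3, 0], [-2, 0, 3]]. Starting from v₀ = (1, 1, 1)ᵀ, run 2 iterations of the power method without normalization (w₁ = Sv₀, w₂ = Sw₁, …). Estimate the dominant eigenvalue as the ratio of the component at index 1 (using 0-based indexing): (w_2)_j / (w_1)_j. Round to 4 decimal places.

w1 = Sv₀ = (3, 4, 1)
w2 = Sw1 = (14, 15, -3)
Ratio at component: 15 / 4 = 3.7500

3.7500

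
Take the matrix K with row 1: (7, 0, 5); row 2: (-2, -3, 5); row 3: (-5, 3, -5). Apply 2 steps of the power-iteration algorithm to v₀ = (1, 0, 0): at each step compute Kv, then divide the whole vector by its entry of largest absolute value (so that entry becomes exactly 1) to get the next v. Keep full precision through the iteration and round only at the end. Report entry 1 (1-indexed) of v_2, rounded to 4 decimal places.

Kv0 = (7.00000, -2.00000, -5.00000); divide by 7.00000 → v1 = (1.00000, -0.28571, -0.71429)
Kv1 = (3.42857, -4.71429, -2.28571); divide by -4.71429 → v2 = (-0.72727, 1.00000, 0.48485)
Requested entry of v2: 24/-33 = -0.7273

-0.7273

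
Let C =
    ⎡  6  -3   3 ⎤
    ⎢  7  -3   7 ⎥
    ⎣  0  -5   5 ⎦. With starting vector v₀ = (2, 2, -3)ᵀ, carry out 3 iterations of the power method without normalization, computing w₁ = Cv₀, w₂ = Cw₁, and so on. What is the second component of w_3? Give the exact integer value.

w1 = Cv₀ = (6·2 + (-3)·2 + 3·(-3); 7·2 + (-3)·2 + 7·(-3); 0·2 + (-5)·2 + 5·(-3)) = (-3, -13, -25)
w2 = Cw1 = (6·(-3) + (-3)·(-13) + 3·(-25); 7·(-3) + (-3)·(-13) + 7·(-25); 0·(-3) + (-5)·(-13) + 5·(-25)) = (-54, -157, -60)
w3 = Cw2 = (-33, -327, 485)
The requested component of w3 is -327.

-327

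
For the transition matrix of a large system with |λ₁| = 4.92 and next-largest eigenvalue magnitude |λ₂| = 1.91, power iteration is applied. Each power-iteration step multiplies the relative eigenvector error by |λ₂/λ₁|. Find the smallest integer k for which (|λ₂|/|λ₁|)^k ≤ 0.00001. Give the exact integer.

13

|λ₂/λ₁| = 1.91/4.92 = 0.38821
Need k ≥ ln(0.00001) / ln(0.38821) = -11.5129 / -0.9462 ≈ 12.167
Smallest integer k satisfying the bound: 13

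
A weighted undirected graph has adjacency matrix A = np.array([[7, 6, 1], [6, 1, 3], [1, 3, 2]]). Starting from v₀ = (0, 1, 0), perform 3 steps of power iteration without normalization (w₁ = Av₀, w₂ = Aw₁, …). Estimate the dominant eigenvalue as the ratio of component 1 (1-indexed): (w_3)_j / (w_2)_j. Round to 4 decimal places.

w1 = Av₀ = (6, 1, 3)
w2 = Aw1 = (51, 46, 15)
w3 = Aw2 = (648, 397, 219)
Ratio at component: 648 / 51 = 12.7059

12.7059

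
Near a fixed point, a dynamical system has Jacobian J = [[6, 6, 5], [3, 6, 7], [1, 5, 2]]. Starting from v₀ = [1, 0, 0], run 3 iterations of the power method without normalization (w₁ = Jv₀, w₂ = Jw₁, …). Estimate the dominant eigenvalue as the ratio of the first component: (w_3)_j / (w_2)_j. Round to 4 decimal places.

w1 = Jv₀ = (6·1 + 6·0 + 5·0; 3·1 + 6·0 + 7·0; 1·1 + 5·0 + 2·0) = (6, 3, 1)
w2 = Jw1 = (6·6 + 6·3 + 5·1; 3·6 + 6·3 + 7·1; 1·6 + 5·3 + 2·1) = (59, 43, 23)
w3 = Jw2 = (727, 596, 320)
Ratio at component: 727 / 59 = 12.3220

λ ≈ 12.3220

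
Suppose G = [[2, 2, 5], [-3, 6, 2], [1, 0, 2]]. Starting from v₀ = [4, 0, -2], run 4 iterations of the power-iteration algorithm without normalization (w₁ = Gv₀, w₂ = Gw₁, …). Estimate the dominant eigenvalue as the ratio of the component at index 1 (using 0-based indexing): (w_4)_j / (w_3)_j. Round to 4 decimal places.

4.3807

w1 = Gv₀ = (2·4 + 2·0 + 5·(-2); (-3)·4 + 6·0 + 2·(-2); 1·4 + 0·0 + 2·(-2)) = (-2, -16, 0)
w2 = Gw1 = (2·(-2) + 2·(-16) + 5·0; (-3)·(-2) + 6·(-16) + 2·0; 1·(-2) + 0·(-16) + 2·0) = (-36, -90, -2)
w3 = Gw2 = (-262, -436, -40)
w4 = Gw3 = (-1596, -1910, -342)
Ratio at component: -1910 / -436 = 4.3807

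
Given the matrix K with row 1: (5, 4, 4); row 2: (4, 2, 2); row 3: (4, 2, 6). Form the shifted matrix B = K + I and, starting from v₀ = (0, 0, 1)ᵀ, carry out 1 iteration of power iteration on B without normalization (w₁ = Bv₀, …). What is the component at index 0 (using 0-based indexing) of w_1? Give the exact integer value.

B = K + I has rows (6, 4, 4); (4, 3, 2); (4, 2, 7)
w1 = Bv₀ = (6·0 + 4·0 + 4·1; 4·0 + 3·0 + 2·1; 4·0 + 2·0 + 7·1) = (4, 2, 7)
Requested component of w1: 4

4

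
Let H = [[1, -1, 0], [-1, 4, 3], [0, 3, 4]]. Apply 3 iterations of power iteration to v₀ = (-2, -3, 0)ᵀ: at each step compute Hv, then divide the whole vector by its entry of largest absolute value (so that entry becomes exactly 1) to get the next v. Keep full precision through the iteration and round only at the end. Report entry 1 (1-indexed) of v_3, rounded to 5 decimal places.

-0.16424

Hv0 = (1.000000, -10.000000, -9.000000); divide by -10.000000 → v1 = (-0.100000, 1.000000, 0.900000)
Hv1 = (-1.100000, 6.800000, 6.600000); divide by 6.800000 → v2 = (-0.161765, 1.000000, 0.970588)
Hv2 = (-1.161765, 7.073529, 6.882353); divide by 7.073529 → v3 = (-0.164241, 1.000000, 0.972973)
Requested entry of v3: 79/-481 = -0.16424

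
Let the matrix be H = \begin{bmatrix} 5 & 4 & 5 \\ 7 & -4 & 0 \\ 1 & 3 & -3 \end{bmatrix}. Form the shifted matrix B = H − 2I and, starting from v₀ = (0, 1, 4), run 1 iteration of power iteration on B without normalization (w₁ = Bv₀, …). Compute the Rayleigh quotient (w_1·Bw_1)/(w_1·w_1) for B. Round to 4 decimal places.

B = H − 2I has rows (3, 4, 5); (7, -6, 0); (1, 3, -5)
w1 = Bv₀ = (3·0 + 4·1 + 5·4; 7·0 + (-6)·1 + 0·4; 1·0 + 3·1 + (-5)·4) = (24, -6, -17)
Bw1 = (-37, 204, 91)
w1·Bw1 = -3659; w1·w1 = 901; μ ≈ -3659/901 = -4.0610

-4.0610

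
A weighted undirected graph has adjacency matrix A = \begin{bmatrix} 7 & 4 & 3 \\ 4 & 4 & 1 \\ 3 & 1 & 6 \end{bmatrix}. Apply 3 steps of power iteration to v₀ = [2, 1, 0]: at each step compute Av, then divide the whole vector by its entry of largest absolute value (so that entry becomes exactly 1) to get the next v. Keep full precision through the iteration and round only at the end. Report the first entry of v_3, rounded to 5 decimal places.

1.00000

Av0 = (18.000000, 12.000000, 7.000000); divide by 18.000000 → v1 = (1.000000, 0.666667, 0.388889)
Av1 = (10.833333, 7.055556, 6.000000); divide by 10.833333 → v2 = (1.000000, 0.651282, 0.553846)
Av2 = (11.266667, 7.158974, 6.974359); divide by 11.266667 → v3 = (1.000000, 0.635412, 0.619026)
Requested entry of v3: 2197/2197 = 1.00000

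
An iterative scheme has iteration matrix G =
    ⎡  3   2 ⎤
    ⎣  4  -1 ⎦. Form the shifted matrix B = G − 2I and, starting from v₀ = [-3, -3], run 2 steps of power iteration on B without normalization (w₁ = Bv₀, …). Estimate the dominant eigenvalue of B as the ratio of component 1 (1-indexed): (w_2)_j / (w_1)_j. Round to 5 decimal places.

1.66667

B = G − 2I has rows (1, 2); (4, -3)
w1 = Bv₀ = (1·(-3) + 2·(-3); 4·(-3) + (-3)·(-3)) = (-9, -3)
w2 = Bw1 = (1·(-9) + 2·(-3); 4·(-9) + (-3)·(-3)) = (-15, -27)
Ratio: -15/-9 = 1.66667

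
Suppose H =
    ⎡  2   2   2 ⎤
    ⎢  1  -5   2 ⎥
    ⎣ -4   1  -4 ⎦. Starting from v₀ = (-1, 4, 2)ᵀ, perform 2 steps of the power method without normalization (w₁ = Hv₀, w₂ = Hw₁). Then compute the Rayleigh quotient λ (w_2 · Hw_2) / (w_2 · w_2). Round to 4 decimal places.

λ ≈ -6.3801

w1 = Hv₀ = (10, -17, 0)
w2 = Hw1 = (-14, 95, -57)
Hw2 = (48, -603, 379)
w2·Hw2 = (-14)·48 + 95·(-603) + (-57)·379 = -79560; w2·w2 = (-14)·(-14) + 95·95 + (-57)·(-57) = 12470
λ ≈ -79560/12470 = -6.3801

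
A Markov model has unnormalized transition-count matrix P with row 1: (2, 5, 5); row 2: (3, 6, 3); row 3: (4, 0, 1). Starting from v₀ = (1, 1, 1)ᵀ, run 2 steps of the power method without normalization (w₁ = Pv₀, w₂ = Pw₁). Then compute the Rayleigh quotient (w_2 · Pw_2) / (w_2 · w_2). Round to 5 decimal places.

λ ≈ 9.93162

w1 = Pv₀ = (2·1 + 5·1 + 5·1; 3·1 + 6·1 + 3·1; 4·1 + 0·1 + 1·1) = (12, 12, 5)
w2 = Pw1 = (2·12 + 5·12 + 5·5; 3·12 + 6·12 + 3·5; 4·12 + 0·12 + 1·5) = (109, 123, 53)
Pw2 = (1098, 1224, 489)
w2·Pw2 = 109·1098 + 123·1224 + 53·489 = 296151; w2·w2 = 109·109 + 123·123 + 53·53 = 29819
λ ≈ 296151/29819 = 9.93162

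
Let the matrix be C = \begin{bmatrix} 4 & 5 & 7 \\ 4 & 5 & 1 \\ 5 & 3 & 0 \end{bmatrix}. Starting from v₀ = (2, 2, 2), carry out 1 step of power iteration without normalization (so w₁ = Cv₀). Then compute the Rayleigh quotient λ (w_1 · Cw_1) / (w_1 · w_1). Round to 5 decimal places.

w1 = Cv₀ = (32, 20, 16)
Cw1 = (340, 244, 220)
w1·Cw1 = 32·340 + 20·244 + 16·220 = 19280; w1·w1 = 32·32 + 20·20 + 16·16 = 1680
λ ≈ 19280/1680 = 11.47619

λ ≈ 11.47619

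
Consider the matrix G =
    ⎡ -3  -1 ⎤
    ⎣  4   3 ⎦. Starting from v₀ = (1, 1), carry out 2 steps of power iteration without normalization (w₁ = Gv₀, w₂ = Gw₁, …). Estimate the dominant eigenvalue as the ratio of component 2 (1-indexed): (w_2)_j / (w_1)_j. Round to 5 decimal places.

w1 = Gv₀ = (-4, 7)
w2 = Gw1 = (5, 5)
Ratio at component: 5 / 7 = 0.71429

0.71429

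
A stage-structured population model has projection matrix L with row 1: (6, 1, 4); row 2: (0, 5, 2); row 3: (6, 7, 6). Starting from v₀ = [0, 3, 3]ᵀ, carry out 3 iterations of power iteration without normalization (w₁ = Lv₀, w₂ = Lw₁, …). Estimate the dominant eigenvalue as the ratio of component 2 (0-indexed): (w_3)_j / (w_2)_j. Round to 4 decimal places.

w1 = Lv₀ = (15, 21, 39)
w2 = Lw1 = (267, 183, 471)
w3 = Lw2 = (3669, 1857, 5709)
Ratio at component: 5709 / 471 = 12.1210

12.1210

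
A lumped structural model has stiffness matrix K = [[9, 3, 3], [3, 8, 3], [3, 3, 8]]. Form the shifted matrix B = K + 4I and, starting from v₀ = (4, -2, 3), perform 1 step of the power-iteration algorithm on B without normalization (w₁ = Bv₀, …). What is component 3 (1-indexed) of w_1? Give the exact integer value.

42

B = K + 4I has rows (13, 3, 3); (3, 12, 3); (3, 3, 12)
w1 = Bv₀ = (55, -3, 42)
Requested component of w1: 42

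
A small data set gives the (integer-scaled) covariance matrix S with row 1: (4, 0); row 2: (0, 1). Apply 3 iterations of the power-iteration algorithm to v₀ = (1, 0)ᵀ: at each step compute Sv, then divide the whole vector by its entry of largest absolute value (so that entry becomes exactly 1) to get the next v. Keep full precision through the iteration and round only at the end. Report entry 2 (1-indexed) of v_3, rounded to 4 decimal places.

0.0000

Sv0 = (4.00000, 0.00000); divide by 4.00000 → v1 = (1.00000, 0.00000)
Sv1 = (4.00000, 0.00000); divide by 4.00000 → v2 = (1.00000, 0.00000)
Sv2 = (4.00000, 0.00000); divide by 4.00000 → v3 = (1.00000, 0.00000)
Requested entry of v3: 0/64 = 0.0000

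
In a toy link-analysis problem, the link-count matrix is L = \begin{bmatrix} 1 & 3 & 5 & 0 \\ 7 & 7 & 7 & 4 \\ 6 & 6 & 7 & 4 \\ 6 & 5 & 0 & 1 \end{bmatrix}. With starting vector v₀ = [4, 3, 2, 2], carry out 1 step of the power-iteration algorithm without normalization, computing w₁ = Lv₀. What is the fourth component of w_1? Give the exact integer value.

41

w1 = Lv₀ = (1·4 + 3·3 + 5·2 + 0·2; 7·4 + 7·3 + 7·2 + 4·2; 6·4 + 6·3 + 7·2 + 4·2; 6·4 + 5·3 + 0·2 + 1·2) = (23, 71, 64, 41)
The requested component of w1 is 41.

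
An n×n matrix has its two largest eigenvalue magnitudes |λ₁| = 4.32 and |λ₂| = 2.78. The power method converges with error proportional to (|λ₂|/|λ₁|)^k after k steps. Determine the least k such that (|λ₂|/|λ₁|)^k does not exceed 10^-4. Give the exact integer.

|λ₂/λ₁| = 2.78/4.32 = 0.64352
Need k ≥ ln(10^-4) / ln(0.64352) = -9.2103 / -0.4408 ≈ 20.894
Smallest integer k satisfying the bound: 21

21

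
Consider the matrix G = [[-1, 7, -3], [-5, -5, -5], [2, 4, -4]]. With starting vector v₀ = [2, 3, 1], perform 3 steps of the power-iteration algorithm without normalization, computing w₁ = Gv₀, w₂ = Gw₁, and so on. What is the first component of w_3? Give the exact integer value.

740

w1 = Gv₀ = ((-1)·2 + 7·3 + (-3)·1; (-5)·2 + (-5)·3 + (-5)·1; 2·2 + 4·3 + (-4)·1) = (16, -30, 12)
w2 = Gw1 = ((-1)·16 + 7·(-30) + (-3)·12; (-5)·16 + (-5)·(-30) + (-5)·12; 2·16 + 4·(-30) + (-4)·12) = (-262, 10, -136)
w3 = Gw2 = (740, 1940, 60)
The requested component of w3 is 740.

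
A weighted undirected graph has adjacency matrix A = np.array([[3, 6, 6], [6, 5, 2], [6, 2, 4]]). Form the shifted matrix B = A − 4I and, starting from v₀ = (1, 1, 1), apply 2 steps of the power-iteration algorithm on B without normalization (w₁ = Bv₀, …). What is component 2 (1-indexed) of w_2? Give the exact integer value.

B = A − 4I has rows (-1, 6, 6); (6, 1, 2); (6, 2, 0)
w1 = Bv₀ = ((-1)·1 + 6·1 + 6·1; 6·1 + 1·1 + 2·1; 6·1 + 2·1 + 0·1) = (11, 9, 8)
w2 = Bw1 = ((-1)·11 + 6·9 + 6·8; 6·11 + 1·9 + 2·8; 6·11 + 2·9 + 0·8) = (91, 91, 84)
Requested component of w2: 91

91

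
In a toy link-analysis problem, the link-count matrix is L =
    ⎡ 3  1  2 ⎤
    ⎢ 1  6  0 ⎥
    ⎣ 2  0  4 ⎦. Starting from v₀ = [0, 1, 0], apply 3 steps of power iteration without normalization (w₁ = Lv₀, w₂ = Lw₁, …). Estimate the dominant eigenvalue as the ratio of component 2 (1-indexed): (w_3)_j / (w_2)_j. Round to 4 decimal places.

w1 = Lv₀ = (3·0 + 1·1 + 2·0; 1·0 + 6·1 + 0·0; 2·0 + 0·1 + 4·0) = (1, 6, 0)
w2 = Lw1 = (3·1 + 1·6 + 2·0; 1·1 + 6·6 + 0·0; 2·1 + 0·6 + 4·0) = (9, 37, 2)
w3 = Lw2 = (68, 231, 26)
Ratio at component: 231 / 37 = 6.2432

6.2432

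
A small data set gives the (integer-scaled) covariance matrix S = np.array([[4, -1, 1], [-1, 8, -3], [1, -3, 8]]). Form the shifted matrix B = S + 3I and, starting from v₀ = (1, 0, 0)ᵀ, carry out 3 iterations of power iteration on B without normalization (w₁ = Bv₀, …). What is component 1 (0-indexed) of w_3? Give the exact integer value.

-345

B = S + 3I has rows (7, -1, 1); (-1, 11, -3); (1, -3, 11)
w1 = Bv₀ = (7·1 + (-1)·0 + 1·0; (-1)·1 + 11·0 + (-3)·0; 1·1 + (-3)·0 + 11·0) = (7, -1, 1)
w2 = Bw1 = (7·7 + (-1)·(-1) + 1·1; (-1)·7 + 11·(-1) + (-3)·1; 1·7 + (-3)·(-1) + 11·1) = (51, -21, 21)
w3 = Bw2 = (399, -345, 345)
Requested component of w3: -345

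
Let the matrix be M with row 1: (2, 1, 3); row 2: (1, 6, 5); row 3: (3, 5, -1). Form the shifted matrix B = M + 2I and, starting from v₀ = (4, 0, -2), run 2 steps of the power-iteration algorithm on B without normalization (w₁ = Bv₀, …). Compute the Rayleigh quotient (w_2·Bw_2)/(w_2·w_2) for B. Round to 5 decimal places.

B = M + 2I has rows (4, 1, 3); (1, 8, 5); (3, 5, 1)
w1 = Bv₀ = (10, -6, 10)
w2 = Bw1 = (64, 12, 10)
Bw2 = (298, 210, 262)
w2·Bw2 = 24212; w2·w2 = 4340; μ ≈ 24212/4340 = 5.57880

5.57880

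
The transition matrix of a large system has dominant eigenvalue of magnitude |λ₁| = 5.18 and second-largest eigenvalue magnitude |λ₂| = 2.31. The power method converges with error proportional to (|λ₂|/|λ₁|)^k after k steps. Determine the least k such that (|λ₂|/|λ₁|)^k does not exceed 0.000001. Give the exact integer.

|λ₂/λ₁| = 2.31/5.18 = 0.44595
Need k ≥ ln(0.000001) / ln(0.44595) = -13.8155 / -0.8076 ≈ 17.108
Smallest integer k satisfying the bound: 18

18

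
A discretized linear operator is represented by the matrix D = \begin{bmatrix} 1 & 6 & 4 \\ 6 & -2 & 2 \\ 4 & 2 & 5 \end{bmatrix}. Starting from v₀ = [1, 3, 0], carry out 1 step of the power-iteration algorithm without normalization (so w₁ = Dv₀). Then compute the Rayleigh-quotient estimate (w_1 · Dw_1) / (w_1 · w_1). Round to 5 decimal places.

w1 = Dv₀ = (1·1 + 6·3 + 4·0; 6·1 + (-2)·3 + 2·0; 4·1 + 2·3 + 5·0) = (19, 0, 10)
Dw1 = (59, 134, 126)
w1·Dw1 = 19·59 + 0·134 + 10·126 = 2381; w1·w1 = 19·19 + 0·0 + 10·10 = 461
λ ≈ 2381/461 = 5.16486

5.16486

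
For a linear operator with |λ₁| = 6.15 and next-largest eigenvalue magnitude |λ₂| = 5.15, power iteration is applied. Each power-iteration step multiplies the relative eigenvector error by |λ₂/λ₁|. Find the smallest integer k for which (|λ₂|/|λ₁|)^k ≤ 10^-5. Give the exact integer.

|λ₂/λ₁| = 5.15/6.15 = 0.83740
Need k ≥ ln(10^-5) / ln(0.83740) = -11.5129 / -0.1775 ≈ 64.878
Smallest integer k satisfying the bound: 65

65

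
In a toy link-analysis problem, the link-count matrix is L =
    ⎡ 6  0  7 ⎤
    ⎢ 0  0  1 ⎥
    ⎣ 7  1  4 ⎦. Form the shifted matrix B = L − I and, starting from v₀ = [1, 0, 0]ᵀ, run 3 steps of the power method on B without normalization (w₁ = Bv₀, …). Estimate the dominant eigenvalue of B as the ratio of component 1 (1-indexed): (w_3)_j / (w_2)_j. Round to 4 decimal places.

B = L − I has rows (5, 0, 7); (0, -1, 1); (7, 1, 3)
w1 = Bv₀ = (5·1 + 0·0 + 7·0; 0·1 + (-1)·0 + 1·0; 7·1 + 1·0 + 3·0) = (5, 0, 7)
w2 = Bw1 = (5·5 + 0·0 + 7·7; 0·5 + (-1)·0 + 1·7; 7·5 + 1·0 + 3·7) = (74, 7, 56)
w3 = Bw2 = (762, 49, 693)
Ratio: 762/74 = 10.2973

10.2973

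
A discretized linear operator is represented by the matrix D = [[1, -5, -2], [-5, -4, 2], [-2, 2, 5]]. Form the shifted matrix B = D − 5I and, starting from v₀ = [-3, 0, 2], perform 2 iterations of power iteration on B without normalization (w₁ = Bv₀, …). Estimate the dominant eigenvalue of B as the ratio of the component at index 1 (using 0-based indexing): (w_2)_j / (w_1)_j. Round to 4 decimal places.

B = D − 5I has rows (-4, -5, -2); (-5, -9, 2); (-2, 2, 0)
w1 = Bv₀ = ((-4)·(-3) + (-5)·0 + (-2)·2; (-5)·(-3) + (-9)·0 + 2·2; (-2)·(-3) + 2·0 + 0·2) = (8, 19, 6)
w2 = Bw1 = ((-4)·8 + (-5)·19 + (-2)·6; (-5)·8 + (-9)·19 + 2·6; (-2)·8 + 2·19 + 0·6) = (-139, -199, 22)
Ratio: -199/19 = -10.4737

μ ≈ -10.4737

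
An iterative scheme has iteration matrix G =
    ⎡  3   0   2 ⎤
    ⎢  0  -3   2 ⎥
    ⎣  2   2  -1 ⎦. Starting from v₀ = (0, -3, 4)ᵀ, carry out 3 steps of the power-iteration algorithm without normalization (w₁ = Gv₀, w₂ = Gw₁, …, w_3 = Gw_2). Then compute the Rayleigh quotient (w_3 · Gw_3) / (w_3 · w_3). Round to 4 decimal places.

λ ≈ -4.0908

w1 = Gv₀ = (3·0 + 0·(-3) + 2·4; 0·0 + (-3)·(-3) + 2·4; 2·0 + 2·(-3) + (-1)·4) = (8, 17, -10)
w2 = Gw1 = (3·8 + 0·17 + 2·(-10); 0·8 + (-3)·17 + 2·(-10); 2·8 + 2·17 + (-1)·(-10)) = (4, -71, 60)
w3 = Gw2 = (132, 333, -194)
Gw3 = (8, -1387, 1124)
w3·Gw3 = 132·8 + 333·(-1387) + (-194)·1124 = -678871; w3·w3 = 132·132 + 333·333 + (-194)·(-194) = 165949
λ ≈ -678871/165949 = -4.0908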